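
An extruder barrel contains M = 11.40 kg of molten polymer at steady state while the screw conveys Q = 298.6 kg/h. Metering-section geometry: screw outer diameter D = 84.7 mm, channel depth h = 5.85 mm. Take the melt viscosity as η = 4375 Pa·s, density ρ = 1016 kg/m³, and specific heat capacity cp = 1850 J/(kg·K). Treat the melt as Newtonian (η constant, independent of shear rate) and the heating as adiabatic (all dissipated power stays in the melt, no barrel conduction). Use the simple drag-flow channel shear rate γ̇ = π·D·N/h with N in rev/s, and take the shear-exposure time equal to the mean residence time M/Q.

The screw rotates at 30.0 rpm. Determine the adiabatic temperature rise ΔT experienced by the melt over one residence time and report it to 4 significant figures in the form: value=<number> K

value=165.5 K

Throughput in SI: Q_s = 298.6 kg/h ÷ 3600 s/h = 0.0829444 kg/s
Mean residence time: t_res = M/Q_s = 11.40 kg / 0.0829444 kg/s = 137.441 s
D = 84.7 mm = 0.0847 m;  h = 5.85 mm = 0.00585 m;  N = 30.0 rpm / 60 = 0.5 rev/s
Shear rate: γ̇ = πDN/h = π·0.0847·0.5/0.00585 = 22.743 s⁻¹
ΔT = η·γ̇²·t_res/(ρ·cp) = [4375 × 22.743² × 137.441] / [1016 × 1850] = 165.472 K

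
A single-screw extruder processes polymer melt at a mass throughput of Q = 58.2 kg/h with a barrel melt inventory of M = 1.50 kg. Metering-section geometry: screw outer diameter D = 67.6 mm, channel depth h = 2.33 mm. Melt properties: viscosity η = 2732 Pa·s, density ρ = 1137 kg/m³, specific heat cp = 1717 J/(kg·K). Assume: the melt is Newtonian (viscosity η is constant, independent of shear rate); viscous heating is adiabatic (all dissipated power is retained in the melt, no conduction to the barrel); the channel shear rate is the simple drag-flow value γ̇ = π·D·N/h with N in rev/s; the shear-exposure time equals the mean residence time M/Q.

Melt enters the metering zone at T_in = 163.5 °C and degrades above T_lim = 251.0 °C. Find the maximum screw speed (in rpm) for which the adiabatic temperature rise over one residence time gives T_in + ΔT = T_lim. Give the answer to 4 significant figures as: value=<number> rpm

value=17.09 rpm

Throughput in SI: Q_s = 58.2 kg/h ÷ 3600 s/h = 0.0161667 kg/s
t_res = M / Q_s = 1.50 / 0.0161667 = 92.7835 s
D = 67.6 mm = 0.0676 m;  h = 2.33 mm = 0.00233 m
Allowable rise: ΔT_a = T_lim − T_in = 251.0 − 163.5 = 87.5 K
γ̇_max² = ΔT_a·ρ·cp/(η·t_res) = 87.5·1137·1717/(2732·92.7835) = 673.887 s⁻²
γ̇_max = √673.887 = 25.9593 s⁻¹
Solve γ̇ = πDN/h for N: N_max = γ̇_max·h/(π·D) = 25.9593 × 0.00233 / (π × 0.0676) = 0.284809 rev/s = 17.0885 rpm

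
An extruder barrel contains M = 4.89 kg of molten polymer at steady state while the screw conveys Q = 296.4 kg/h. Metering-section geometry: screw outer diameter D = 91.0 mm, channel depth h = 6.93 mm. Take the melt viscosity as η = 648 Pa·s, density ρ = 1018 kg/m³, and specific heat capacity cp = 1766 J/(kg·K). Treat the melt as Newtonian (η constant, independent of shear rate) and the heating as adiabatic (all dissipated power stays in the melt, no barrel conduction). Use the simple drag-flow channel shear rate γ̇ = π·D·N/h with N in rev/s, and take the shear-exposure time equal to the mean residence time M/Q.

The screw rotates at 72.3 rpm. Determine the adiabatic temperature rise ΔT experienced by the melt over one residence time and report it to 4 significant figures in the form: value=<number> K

value=52.90 K

Convert throughput: Q = 296.4 kg/h = 296.4/3600 = 0.0823333 kg/s
t_res = M / Q_s = 4.89 / 0.0823333 = 59.3927 s
Convert to SI: D = 0.091 m, h = 0.00693 m, N = 72.3/60 = 1.205 rev/s
Shear rate: γ̇ = πDN/h = π·0.091·1.205/0.00693 = 49.7102 s⁻¹
ΔT = η·γ̇²·t_res/(ρ·cp) = [648 × 49.7102² × 59.3927] / [1018 × 1766] = 52.9005 K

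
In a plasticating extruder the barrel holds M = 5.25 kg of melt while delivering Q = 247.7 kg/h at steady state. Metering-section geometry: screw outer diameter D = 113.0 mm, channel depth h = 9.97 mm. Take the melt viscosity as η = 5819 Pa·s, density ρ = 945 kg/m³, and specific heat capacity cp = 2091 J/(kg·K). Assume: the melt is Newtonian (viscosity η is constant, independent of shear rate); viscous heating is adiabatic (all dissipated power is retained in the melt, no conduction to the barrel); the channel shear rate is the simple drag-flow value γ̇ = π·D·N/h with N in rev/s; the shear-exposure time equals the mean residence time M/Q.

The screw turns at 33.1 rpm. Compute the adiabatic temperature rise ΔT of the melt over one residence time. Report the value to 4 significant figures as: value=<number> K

Q_s = Q / 3600 = 247.7 / 3600 = 0.0688056 kg/s
t_res = M / Q_s = 5.25 ÷ 0.0688056 = 76.302 s
Convert to SI: D = 0.113 m, h = 0.00997 m, N = 33.1/60 = 0.551667 rev/s
Shear rate: γ̇ = πDN/h = π·0.113·0.551667/0.00997 = 19.6431 s⁻¹
ΔT = η·γ̇²·t_res / (ρ·cp) = 5819 · (19.6431)² · 76.302 / (945 · 2091) = 86.6998 K

value=86.70 K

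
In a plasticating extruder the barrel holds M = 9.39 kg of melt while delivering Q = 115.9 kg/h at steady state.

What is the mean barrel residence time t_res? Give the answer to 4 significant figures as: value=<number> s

value=291.7 s

Convert throughput: Q = 115.9 kg/h = 115.9/3600 = 0.0321944 kg/s
t_res = M / Q_s = 9.39 ÷ 0.0321944 = 291.665 s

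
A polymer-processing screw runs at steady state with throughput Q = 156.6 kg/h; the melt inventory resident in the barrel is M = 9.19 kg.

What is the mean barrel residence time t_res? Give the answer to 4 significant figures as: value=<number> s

value=211.3 s

Q_s = Q / 3600 = 156.6 / 3600 = 0.0435 kg/s
t_res = M / Q_s = 9.19 ÷ 0.0435 = 211.264 s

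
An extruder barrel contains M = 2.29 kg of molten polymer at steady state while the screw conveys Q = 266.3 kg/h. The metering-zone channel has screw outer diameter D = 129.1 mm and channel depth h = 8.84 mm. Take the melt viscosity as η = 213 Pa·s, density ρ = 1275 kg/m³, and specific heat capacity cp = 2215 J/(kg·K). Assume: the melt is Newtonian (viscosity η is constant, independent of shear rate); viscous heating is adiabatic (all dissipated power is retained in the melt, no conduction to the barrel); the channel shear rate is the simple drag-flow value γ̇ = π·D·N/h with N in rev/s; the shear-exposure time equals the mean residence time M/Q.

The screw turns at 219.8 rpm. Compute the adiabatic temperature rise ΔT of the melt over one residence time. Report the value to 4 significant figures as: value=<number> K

value=65.96 K

Throughput in SI: Q_s = 266.3 kg/h ÷ 3600 s/h = 0.0739722 kg/s
t_res = M / Q_s = 2.29 ÷ 0.0739722 = 30.9576 s
D = 129.1 mm = 0.1291 m;  h = 8.84 mm = 0.00884 m;  N = 219.8 rpm / 60 = 3.66333 rev/s
γ̇ = π·D·N / h = π · 0.1291 · 3.66333 / 0.00884 = 168.074 s⁻¹
ΔT = η·γ̇²·t_res/(ρ·cp) = [213 × 168.074² × 30.9576] / [1275 × 2215] = 65.9573 K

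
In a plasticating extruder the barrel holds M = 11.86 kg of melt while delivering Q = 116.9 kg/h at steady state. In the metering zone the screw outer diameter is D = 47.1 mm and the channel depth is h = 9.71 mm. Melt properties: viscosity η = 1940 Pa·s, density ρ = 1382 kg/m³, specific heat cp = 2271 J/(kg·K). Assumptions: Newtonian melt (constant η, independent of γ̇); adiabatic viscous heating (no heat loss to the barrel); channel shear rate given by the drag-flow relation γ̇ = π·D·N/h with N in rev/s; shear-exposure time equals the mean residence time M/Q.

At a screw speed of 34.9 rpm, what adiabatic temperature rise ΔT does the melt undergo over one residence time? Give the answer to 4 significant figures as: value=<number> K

value=17.74 K

Convert throughput: Q = 116.9 kg/h = 116.9/3600 = 0.0324722 kg/s
Mean residence time: t_res = M/Q_s = 11.86 kg / 0.0324722 kg/s = 365.235 s
D = 47.1 mm = 0.0471 m;  h = 9.71 mm = 0.00971 m;  N = 34.9 rpm / 60 = 0.581667 rev/s
Shear rate: γ̇ = πDN/h = π·0.0471·0.581667/0.00971 = 8.86392 s⁻¹
Adiabatic rise: ΔT = η γ̇² t_res / (ρ cp) = 1940·(8.86392)²·365.235 / (1382·2271) = 17.7378 K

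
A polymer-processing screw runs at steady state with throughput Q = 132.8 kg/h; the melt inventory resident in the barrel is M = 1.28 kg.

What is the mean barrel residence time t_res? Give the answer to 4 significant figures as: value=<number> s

Q_s = Q / 3600 = 132.8 / 3600 = 0.0368889 kg/s
t_res = M / Q_s = 1.28 / 0.0368889 = 34.6988 s

value=34.70 s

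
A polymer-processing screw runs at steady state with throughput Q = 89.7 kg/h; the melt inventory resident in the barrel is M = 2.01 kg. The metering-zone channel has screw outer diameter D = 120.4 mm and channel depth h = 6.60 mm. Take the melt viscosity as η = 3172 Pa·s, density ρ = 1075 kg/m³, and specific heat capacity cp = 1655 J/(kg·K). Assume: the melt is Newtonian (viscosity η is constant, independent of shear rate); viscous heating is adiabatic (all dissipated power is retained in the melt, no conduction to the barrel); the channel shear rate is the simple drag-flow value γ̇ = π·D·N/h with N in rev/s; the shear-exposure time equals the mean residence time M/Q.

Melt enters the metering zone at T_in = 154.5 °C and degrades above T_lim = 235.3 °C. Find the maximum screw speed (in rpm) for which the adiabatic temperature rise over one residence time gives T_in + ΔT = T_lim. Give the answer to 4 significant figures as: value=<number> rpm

Convert throughput: Q = 89.7 kg/h = 89.7/3600 = 0.0249167 kg/s
Mean residence time: t_res = M/Q_s = 2.01 kg / 0.0249167 kg/s = 80.6689 s
Geometry in SI: D = 120.4 mm → 0.1204 m, h = 6.60 mm → 0.0066 m
ΔT_a = T_lim − T_in = 235.3 °C − 154.5 °C = 80.8 K
γ̇_max² = ΔT_a·ρ·cp / (η·t_res) = [80.8 × 1075 × 1655] / [3172 × 80.6689] = 561.796 s⁻²
γ̇_max = √561.796 = 23.7022 s⁻¹
Solve γ̇ = πDN/h for N: N_max = γ̇_max·h/(π·D) = 23.7022 × 0.0066 / (π × 0.1204) = 0.413577 rev/s = 24.8146 rpm

value=24.81 rpm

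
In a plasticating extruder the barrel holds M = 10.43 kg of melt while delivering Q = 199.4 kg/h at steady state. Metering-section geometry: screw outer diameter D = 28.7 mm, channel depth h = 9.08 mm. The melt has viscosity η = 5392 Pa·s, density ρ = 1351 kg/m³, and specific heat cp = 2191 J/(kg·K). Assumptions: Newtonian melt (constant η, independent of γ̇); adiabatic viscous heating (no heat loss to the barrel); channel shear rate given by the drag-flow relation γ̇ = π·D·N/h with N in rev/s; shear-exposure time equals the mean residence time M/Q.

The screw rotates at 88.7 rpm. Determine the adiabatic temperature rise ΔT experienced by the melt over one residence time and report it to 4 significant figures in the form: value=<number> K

Q_s = Q / 3600 = 199.4 / 3600 = 0.0553889 kg/s
t_res = M / Q_s = 10.43 / 0.0553889 = 188.305 s
Geometry in metres: D = 28.7 mm → 0.0287 m, h = 9.08 mm → 0.00908 m; screw speed N = 88.7 rpm = 1.47833 rev/s
γ̇ = π·D·N / h = π · 0.0287 · 1.47833 / 0.00908 = 14.6797 s⁻¹
ΔT = η·γ̇²·t_res/(ρ·cp) = [5392 × 14.6797² × 188.305] / [1351 × 2191] = 73.918 K

value=73.92 K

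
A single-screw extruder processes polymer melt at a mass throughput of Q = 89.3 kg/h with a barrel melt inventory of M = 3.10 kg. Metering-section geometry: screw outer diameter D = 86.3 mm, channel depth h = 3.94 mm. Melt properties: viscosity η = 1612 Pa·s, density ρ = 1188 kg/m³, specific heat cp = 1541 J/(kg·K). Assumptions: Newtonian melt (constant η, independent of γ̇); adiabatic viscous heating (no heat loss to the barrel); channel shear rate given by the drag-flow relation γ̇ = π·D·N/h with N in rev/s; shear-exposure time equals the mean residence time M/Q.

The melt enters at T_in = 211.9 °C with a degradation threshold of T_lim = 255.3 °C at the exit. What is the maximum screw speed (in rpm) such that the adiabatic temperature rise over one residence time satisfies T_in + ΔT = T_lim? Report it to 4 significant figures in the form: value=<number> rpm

Throughput in SI: Q_s = 89.3 kg/h ÷ 3600 s/h = 0.0248056 kg/s
t_res = M / Q_s = 3.10 / 0.0248056 = 124.972 s
D = 86.3 mm = 0.0863 m;  h = 3.94 mm = 0.00394 m
Allowable rise: ΔT_a = T_lim − T_in = 255.3 − 211.9 = 43.4 K
γ̇_max² = ΔT_a·ρ·cp/(η·t_res) = 43.4·1188·1541/(1612·124.972) = 394.395 s⁻²
γ̇_max = √394.395 = 19.8594 s⁻¹
N_max = γ̇_max·h / (π·D) = 19.8594 · 0.00394 / (π · 0.0863) = 0.288603 rev/s = 17.3162 rpm

value=17.32 rpm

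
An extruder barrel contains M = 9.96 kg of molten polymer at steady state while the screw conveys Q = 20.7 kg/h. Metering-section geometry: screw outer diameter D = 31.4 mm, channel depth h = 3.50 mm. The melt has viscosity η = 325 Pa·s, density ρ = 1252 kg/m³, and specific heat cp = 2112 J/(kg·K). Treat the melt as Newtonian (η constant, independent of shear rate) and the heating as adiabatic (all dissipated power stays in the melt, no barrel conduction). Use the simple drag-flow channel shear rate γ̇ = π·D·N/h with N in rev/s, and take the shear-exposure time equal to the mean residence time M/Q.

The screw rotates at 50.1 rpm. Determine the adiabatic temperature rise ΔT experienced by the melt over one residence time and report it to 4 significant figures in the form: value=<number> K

value=117.9 K

Convert throughput: Q = 20.7 kg/h = 20.7/3600 = 0.00575 kg/s
t_res = M / Q_s = 9.96 / 0.00575 = 1732.17 s
D = 31.4 mm = 0.0314 m;  h = 3.50 mm = 0.0035 m;  N = 50.1 rpm / 60 = 0.835 rev/s
γ̇ = π·D·N / h = π · 0.0314 · 0.835 / 0.0035 = 23.5341 s⁻¹
ΔT = η·γ̇²·t_res / (ρ·cp) = 325 · (23.5341)² · 1732.17 / (1252 · 2112) = 117.916 K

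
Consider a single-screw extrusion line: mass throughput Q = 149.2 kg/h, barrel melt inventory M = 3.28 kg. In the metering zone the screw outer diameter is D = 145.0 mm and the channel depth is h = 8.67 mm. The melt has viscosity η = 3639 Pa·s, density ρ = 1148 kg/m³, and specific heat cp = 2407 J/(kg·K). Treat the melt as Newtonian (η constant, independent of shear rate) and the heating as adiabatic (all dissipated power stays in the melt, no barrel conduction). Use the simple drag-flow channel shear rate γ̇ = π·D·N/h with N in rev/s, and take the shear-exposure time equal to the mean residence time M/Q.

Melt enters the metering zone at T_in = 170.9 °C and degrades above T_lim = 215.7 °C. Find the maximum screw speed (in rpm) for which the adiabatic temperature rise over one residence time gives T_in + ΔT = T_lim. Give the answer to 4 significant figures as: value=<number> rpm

value=23.68 rpm

Throughput in SI: Q_s = 149.2 kg/h ÷ 3600 s/h = 0.0414444 kg/s
t_res = M / Q_s = 3.28 ÷ 0.0414444 = 79.1421 s
D = 145.0 mm = 0.145 m;  h = 8.67 mm = 0.00867 m
ΔT_a = T_lim − T_in = 215.7 − 170.9 = 44.8 K
Invert ΔT = ηγ̇²t_res/(ρcp) for γ̇: γ̇_max² = ΔT_a ρ cp / (η t_res) = 44.8·1148·2407 / (3639·79.1421) = 429.84 s⁻²
γ̇_max = √429.84 = 20.7326 s⁻¹
Solve γ̇ = πDN/h for N: N_max = γ̇_max·h/(π·D) = 20.7326 × 0.00867 / (π × 0.145) = 0.394598 rev/s = 23.6759 rpm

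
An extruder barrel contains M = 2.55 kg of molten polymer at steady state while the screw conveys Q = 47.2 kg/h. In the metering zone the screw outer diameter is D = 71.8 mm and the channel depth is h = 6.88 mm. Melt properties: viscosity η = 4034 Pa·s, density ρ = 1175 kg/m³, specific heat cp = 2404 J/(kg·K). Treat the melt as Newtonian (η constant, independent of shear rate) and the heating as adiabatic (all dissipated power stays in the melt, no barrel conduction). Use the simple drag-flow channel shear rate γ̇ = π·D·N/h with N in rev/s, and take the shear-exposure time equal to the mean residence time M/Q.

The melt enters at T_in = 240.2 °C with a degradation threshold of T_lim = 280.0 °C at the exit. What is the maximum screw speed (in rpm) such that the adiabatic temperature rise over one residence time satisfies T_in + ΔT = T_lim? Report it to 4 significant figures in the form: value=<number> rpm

value=21.91 rpm

Convert throughput: Q = 47.2 kg/h = 47.2/3600 = 0.0131111 kg/s
t_res = M / Q_s = 2.55 ÷ 0.0131111 = 194.492 s
D = 71.8 mm = 0.0718 m;  h = 6.88 mm = 0.00688 m
ΔT_a = T_lim − T_in = 280.0 − 240.2 = 39.8 K
γ̇_max² = ΔT_a·ρ·cp / (η·t_res) = [39.8 × 1175 × 2404] / [4034 × 194.492] = 143.291 s⁻²
γ̇_max = √143.291 = 11.9704 s⁻¹
N_max = γ̇_max h / (πD) = 11.9704·0.00688/(π·0.0718) = 0.36511 rev/s → ×60 = 21.9066 rpm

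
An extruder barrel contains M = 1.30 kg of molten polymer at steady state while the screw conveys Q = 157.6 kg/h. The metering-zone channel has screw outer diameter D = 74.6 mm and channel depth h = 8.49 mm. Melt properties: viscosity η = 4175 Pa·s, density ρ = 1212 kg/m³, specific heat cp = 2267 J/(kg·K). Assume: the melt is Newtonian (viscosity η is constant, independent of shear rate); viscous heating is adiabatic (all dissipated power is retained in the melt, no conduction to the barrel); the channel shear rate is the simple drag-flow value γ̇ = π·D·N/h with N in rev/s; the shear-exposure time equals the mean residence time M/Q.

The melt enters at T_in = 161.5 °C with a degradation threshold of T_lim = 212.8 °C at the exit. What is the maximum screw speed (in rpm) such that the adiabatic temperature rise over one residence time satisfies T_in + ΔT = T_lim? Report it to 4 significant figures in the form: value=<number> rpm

value=73.29 rpm

Throughput in SI: Q_s = 157.6 kg/h ÷ 3600 s/h = 0.0437778 kg/s
t_res = M / Q_s = 1.30 / 0.0437778 = 29.6954 s
Convert to metres: D = 0.0746 m, h = 0.00849 m
ΔT_a = T_lim − T_in = 212.8 − 161.5 = 51.3 K
γ̇_max² = ΔT_a·ρ·cp / (η·t_res) = [51.3 × 1212 × 2267] / [4175 × 29.6954] = 1136.91 s⁻²
γ̇_max = √1136.91 = 33.7181 s⁻¹
N_max = γ̇_max·h / (π·D) = 33.7181 · 0.00849 / (π · 0.0746) = 1.22147 rev/s = 73.288 rpm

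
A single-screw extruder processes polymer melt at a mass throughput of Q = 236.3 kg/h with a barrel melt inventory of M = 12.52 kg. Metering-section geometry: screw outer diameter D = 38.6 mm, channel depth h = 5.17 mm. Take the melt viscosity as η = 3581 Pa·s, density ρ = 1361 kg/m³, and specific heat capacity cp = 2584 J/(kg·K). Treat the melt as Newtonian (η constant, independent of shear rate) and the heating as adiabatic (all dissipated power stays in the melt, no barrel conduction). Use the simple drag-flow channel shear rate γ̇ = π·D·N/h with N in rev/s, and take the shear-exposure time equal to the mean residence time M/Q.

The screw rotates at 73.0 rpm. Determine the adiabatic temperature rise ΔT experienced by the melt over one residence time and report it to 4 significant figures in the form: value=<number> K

value=158.2 K

Throughput in SI: Q_s = 236.3 kg/h ÷ 3600 s/h = 0.0656389 kg/s
Mean residence time: t_res = M/Q_s = 12.52 kg / 0.0656389 kg/s = 190.741 s
Geometry in metres: D = 38.6 mm → 0.0386 m, h = 5.17 mm → 0.00517 m; screw speed N = 73.0 rpm = 1.21667 rev/s
Shear rate: γ̇ = πDN/h = π·0.0386·1.21667/0.00517 = 28.5377 s⁻¹
Adiabatic rise: ΔT = η γ̇² t_res / (ρ cp) = 3581·(28.5377)²·190.741 / (1361·2584) = 158.173 K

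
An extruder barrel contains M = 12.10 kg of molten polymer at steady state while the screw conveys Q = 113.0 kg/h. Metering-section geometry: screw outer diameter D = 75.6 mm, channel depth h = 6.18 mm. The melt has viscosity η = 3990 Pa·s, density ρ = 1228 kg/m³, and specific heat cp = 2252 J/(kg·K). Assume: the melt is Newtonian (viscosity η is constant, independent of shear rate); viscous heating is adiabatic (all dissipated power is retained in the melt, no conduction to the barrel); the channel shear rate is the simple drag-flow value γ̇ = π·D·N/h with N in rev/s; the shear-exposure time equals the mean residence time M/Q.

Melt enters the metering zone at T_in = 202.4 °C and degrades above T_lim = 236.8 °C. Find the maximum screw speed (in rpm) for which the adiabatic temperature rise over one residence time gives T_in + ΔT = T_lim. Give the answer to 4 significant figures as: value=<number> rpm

Q_s = Q / 3600 = 113.0 / 3600 = 0.0313889 kg/s
Mean residence time: t_res = M/Q_s = 12.10 kg / 0.0313889 kg/s = 385.487 s
Convert to metres: D = 0.0756 m, h = 0.00618 m
Allowable rise: ΔT_a = T_lim − T_in = 236.8 − 202.4 = 34.4 K
Invert ΔT = ηγ̇²t_res/(ρcp) for γ̇: γ̇_max² = ΔT_a ρ cp / (η t_res) = 34.4·1228·2252 / (3990·385.487) = 61.8505 s⁻²
Take the square root: γ̇_max = √(61.8505) = 7.86451 s⁻¹
N_max = γ̇_max·h / (π·D) = 7.86451 · 0.00618 / (π · 0.0756) = 0.204639 rev/s = 12.2783 rpm

value=12.28 rpm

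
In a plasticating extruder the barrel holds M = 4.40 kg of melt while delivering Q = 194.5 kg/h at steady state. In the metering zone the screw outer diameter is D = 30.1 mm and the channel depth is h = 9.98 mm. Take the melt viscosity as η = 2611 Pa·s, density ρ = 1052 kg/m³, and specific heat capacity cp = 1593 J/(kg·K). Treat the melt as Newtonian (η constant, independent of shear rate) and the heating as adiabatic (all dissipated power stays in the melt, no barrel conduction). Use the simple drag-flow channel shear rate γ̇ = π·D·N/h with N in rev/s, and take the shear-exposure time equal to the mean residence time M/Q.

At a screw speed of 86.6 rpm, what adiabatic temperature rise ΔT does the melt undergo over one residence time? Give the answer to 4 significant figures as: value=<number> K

value=23.73 K

Convert throughput: Q = 194.5 kg/h = 194.5/3600 = 0.0540278 kg/s
t_res = M / Q_s = 4.40 / 0.0540278 = 81.4396 s
D = 30.1 mm = 0.0301 m;  h = 9.98 mm = 0.00998 m;  N = 86.6 rpm / 60 = 1.44333 rev/s
Shear rate: γ̇ = πDN/h = π·0.0301·1.44333/0.00998 = 13.6758 s⁻¹
ΔT = η·γ̇²·t_res/(ρ·cp) = [2611 × 13.6758² × 81.4396] / [1052 × 1593] = 23.731 K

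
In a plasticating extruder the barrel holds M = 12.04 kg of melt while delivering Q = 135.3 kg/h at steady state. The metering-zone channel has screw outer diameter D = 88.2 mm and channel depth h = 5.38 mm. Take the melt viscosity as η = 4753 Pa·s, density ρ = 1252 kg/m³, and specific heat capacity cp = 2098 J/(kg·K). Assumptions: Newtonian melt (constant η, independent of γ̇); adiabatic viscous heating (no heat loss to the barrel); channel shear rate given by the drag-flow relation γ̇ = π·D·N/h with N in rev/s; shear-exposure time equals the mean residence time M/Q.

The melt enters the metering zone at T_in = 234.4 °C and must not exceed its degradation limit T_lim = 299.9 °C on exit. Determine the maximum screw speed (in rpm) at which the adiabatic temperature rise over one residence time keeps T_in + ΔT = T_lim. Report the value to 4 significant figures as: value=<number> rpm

Convert throughput: Q = 135.3 kg/h = 135.3/3600 = 0.0375833 kg/s
t_res = M / Q_s = 12.04 ÷ 0.0375833 = 320.355 s
Convert to metres: D = 0.0882 m, h = 0.00538 m
Allowable rise: ΔT_a = T_lim − T_in = 299.9 − 234.4 = 65.5 K
γ̇_max² = ΔT_a·ρ·cp/(η·t_res) = 65.5·1252·2098/(4753·320.355) = 112.993 s⁻²
Take the square root: γ̇_max = √(112.993) = 10.6298 s⁻¹
Solve γ̇ = πDN/h for N: N_max = γ̇_max·h/(π·D) = 10.6298 × 0.00538 / (π × 0.0882) = 0.206391 rev/s = 12.3834 rpm

value=12.38 rpm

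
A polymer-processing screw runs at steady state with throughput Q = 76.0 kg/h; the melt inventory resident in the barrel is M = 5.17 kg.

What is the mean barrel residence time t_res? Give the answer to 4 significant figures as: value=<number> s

value=244.9 s

Throughput in SI: Q_s = 76.0 kg/h ÷ 3600 s/h = 0.0211111 kg/s
t_res = M / Q_s = 5.17 / 0.0211111 = 244.895 s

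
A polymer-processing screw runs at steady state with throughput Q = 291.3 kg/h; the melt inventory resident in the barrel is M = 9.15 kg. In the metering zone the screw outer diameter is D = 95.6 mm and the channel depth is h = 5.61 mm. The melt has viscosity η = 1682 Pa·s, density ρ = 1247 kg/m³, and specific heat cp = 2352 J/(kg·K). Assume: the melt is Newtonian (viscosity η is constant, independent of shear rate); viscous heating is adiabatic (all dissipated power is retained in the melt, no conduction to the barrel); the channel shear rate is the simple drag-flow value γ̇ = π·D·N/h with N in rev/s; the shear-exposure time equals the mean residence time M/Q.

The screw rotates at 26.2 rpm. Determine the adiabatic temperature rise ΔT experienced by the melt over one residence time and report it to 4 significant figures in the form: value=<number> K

value=35.44 K

Throughput in SI: Q_s = 291.3 kg/h ÷ 3600 s/h = 0.0809167 kg/s
t_res = M / Q_s = 9.15 / 0.0809167 = 113.079 s
D = 95.6 mm = 0.0956 m;  h = 5.61 mm = 0.00561 m;  N = 26.2 rpm / 60 = 0.436667 rev/s
Shear rate: γ̇ = πDN/h = π·0.0956·0.436667/0.00561 = 23.3773 s⁻¹
ΔT = η·γ̇²·t_res / (ρ·cp) = 1682 · (23.3773)² · 113.079 / (1247 · 2352) = 35.4401 K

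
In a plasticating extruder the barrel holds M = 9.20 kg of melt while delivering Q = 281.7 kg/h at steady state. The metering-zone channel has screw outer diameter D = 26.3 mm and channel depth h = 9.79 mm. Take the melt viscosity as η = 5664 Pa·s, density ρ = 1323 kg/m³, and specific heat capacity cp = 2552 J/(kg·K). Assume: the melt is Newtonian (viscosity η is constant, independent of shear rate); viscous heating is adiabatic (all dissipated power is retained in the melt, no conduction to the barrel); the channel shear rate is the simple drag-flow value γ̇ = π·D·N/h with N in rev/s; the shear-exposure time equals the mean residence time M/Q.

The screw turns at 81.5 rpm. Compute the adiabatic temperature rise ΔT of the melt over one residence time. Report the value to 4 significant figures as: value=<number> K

Throughput in SI: Q_s = 281.7 kg/h ÷ 3600 s/h = 0.07825 kg/s
t_res = M / Q_s = 9.20 ÷ 0.07825 = 117.572 s
D = 26.3 mm = 0.0263 m;  h = 9.79 mm = 0.00979 m;  N = 81.5 rpm / 60 = 1.35833 rev/s
γ̇ = π·D·N / h = π · 0.0263 · 1.35833 / 0.00979 = 11.4638 s⁻¹
ΔT = η·γ̇²·t_res/(ρ·cp) = [5664 × 11.4638² × 117.572] / [1323 × 2552] = 25.9206 K

value=25.92 K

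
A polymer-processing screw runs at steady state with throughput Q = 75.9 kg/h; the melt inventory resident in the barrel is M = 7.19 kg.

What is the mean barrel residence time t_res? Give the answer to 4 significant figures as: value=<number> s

Convert throughput: Q = 75.9 kg/h = 75.9/3600 = 0.0210833 kg/s
Mean residence time: t_res = M/Q_s = 7.19 kg / 0.0210833 kg/s = 341.028 s

value=341.0 s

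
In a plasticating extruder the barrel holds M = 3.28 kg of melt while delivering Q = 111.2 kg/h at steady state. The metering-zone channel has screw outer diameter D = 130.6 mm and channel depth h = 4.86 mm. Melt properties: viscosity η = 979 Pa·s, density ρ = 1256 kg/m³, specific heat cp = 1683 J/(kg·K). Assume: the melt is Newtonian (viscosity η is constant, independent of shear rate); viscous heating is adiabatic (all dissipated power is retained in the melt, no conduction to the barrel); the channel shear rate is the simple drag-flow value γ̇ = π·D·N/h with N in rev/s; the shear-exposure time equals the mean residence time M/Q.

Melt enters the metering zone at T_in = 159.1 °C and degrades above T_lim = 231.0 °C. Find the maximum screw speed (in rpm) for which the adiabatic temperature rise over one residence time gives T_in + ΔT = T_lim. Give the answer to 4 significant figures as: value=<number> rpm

value=27.17 rpm

Throughput in SI: Q_s = 111.2 kg/h ÷ 3600 s/h = 0.0308889 kg/s
Mean residence time: t_res = M/Q_s = 3.28 kg / 0.0308889 kg/s = 106.187 s
Convert to metres: D = 0.1306 m, h = 0.00486 m
ΔT_a = T_lim − T_in = 231.0 °C − 159.1 °C = 71.9 K
γ̇_max² = ΔT_a·ρ·cp / (η·t_res) = [71.9 × 1256 × 1683] / [979 × 106.187] = 1462 s⁻²
Take the square root: γ̇_max = √(1462) = 38.2362 s⁻¹
N_max = γ̇_max h / (πD) = 38.2362·0.00486/(π·0.1306) = 0.452916 rev/s → ×60 = 27.1749 rpm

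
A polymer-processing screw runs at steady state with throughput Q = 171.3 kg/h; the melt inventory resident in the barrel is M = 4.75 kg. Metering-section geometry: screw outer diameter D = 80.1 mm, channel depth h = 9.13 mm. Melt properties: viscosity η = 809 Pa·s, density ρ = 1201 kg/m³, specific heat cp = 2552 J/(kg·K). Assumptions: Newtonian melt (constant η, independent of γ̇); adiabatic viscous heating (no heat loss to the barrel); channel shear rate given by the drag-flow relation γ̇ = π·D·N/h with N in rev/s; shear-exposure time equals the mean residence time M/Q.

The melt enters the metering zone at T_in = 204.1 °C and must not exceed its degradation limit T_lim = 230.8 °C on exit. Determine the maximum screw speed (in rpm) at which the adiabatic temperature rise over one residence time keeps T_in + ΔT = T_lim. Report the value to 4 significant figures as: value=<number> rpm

Throughput in SI: Q_s = 171.3 kg/h ÷ 3600 s/h = 0.0475833 kg/s
t_res = M / Q_s = 4.75 ÷ 0.0475833 = 99.8249 s
Convert to metres: D = 0.0801 m, h = 0.00913 m
ΔT_a = T_lim − T_in = 230.8 − 204.1 = 26.7 K
Invert ΔT = ηγ̇²t_res/(ρcp) for γ̇: γ̇_max² = ΔT_a ρ cp / (η t_res) = 26.7·1201·2552 / (809·99.8249) = 1013.32 s⁻²
Take the square root: γ̇_max = √(1013.32) = 31.8327 s⁻¹
N_max = γ̇_max h / (πD) = 31.8327·0.00913/(π·0.0801) = 1.15495 rev/s → ×60 = 69.2968 rpm

value=69.30 rpm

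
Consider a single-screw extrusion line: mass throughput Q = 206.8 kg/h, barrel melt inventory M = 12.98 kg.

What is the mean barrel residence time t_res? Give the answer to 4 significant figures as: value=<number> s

value=226.0 s

Convert throughput: Q = 206.8 kg/h = 206.8/3600 = 0.0574444 kg/s
t_res = M / Q_s = 12.98 ÷ 0.0574444 = 225.957 s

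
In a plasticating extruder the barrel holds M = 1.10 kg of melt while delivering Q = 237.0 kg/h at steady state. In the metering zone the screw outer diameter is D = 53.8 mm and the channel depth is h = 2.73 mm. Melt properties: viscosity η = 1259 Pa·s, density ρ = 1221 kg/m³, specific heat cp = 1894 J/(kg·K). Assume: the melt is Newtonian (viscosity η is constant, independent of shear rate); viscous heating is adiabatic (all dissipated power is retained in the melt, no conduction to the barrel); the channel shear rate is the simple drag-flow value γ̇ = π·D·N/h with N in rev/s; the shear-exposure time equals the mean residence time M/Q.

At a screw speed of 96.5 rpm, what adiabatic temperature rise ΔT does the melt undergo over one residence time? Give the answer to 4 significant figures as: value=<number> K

Q_s = Q / 3600 = 237.0 / 3600 = 0.0658333 kg/s
t_res = M / Q_s = 1.10 ÷ 0.0658333 = 16.7089 s
Geometry in metres: D = 53.8 mm → 0.0538 m, h = 2.73 mm → 0.00273 m; screw speed N = 96.5 rpm = 1.60833 rev/s
Shear rate: γ̇ = πDN/h = π·0.0538·1.60833/0.00273 = 99.5739 s⁻¹
Adiabatic rise: ΔT = η γ̇² t_res / (ρ cp) = 1259·(99.5739)²·16.7089 / (1221·1894) = 90.192 K

value=90.19 K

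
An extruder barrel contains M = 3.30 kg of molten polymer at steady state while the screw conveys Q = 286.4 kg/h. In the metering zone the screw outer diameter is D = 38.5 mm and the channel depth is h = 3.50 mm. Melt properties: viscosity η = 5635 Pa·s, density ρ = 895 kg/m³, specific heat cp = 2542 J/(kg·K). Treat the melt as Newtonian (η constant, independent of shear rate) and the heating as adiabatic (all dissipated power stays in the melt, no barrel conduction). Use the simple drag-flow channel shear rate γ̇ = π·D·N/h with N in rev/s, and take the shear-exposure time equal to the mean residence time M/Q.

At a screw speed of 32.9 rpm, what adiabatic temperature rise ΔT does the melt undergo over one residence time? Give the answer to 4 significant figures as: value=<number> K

Q_s = Q / 3600 = 286.4 / 3600 = 0.0795556 kg/s
t_res = M / Q_s = 3.30 ÷ 0.0795556 = 41.4804 s
Convert to SI: D = 0.0385 m, h = 0.0035 m, N = 32.9/60 = 0.548333 rev/s
γ̇ = π·D·N / h = π · 0.0385 · 0.548333 / 0.0035 = 18.949 s⁻¹
Adiabatic rise: ΔT = η γ̇² t_res / (ρ cp) = 5635·(18.949)²·41.4804 / (895·2542) = 36.8904 K

value=36.89 K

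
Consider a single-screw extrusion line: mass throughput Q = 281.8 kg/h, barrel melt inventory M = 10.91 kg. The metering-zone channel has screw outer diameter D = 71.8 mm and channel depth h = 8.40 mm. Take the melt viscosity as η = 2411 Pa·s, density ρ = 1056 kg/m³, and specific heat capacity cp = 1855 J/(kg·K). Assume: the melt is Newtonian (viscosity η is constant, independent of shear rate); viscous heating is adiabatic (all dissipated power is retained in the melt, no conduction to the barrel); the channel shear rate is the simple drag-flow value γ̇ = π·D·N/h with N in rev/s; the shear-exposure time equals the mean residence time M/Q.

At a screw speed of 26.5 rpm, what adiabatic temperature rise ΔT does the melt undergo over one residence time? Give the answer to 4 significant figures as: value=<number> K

value=24.13 K

Convert throughput: Q = 281.8 kg/h = 281.8/3600 = 0.0782778 kg/s
t_res = M / Q_s = 10.91 / 0.0782778 = 139.375 s
D = 71.8 mm = 0.0718 m;  h = 8.40 mm = 0.0084 m;  N = 26.5 rpm / 60 = 0.441667 rev/s
γ̇ = π·D·N / h = π · 0.0718 · 0.441667 / 0.0084 = 11.8601 s⁻¹
Adiabatic rise: ΔT = η γ̇² t_res / (ρ cp) = 2411·(11.8601)²·139.375 / (1056·1855) = 24.1299 K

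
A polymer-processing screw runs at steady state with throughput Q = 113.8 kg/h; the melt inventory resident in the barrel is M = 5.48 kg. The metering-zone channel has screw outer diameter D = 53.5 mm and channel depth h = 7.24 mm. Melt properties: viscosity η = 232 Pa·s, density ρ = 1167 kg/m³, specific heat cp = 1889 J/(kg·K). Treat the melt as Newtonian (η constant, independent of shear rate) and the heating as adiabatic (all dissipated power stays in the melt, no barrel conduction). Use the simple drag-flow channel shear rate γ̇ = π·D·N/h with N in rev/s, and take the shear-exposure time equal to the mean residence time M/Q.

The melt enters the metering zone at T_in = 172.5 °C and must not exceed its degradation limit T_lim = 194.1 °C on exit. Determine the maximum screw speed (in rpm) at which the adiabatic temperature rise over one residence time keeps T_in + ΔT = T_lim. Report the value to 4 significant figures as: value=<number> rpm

Throughput in SI: Q_s = 113.8 kg/h ÷ 3600 s/h = 0.0316111 kg/s
t_res = M / Q_s = 5.48 ÷ 0.0316111 = 173.357 s
D = 53.5 mm = 0.0535 m;  h = 7.24 mm = 0.00724 m
Allowable rise: ΔT_a = T_lim − T_in = 194.1 − 172.5 = 21.6 K
γ̇_max² = ΔT_a·ρ·cp / (η·t_res) = [21.6 × 1167 × 1889] / [232 × 173.357] = 1183.93 s⁻²
γ̇_max = √1183.93 = 34.4084 s⁻¹
Solve γ̇ = πDN/h for N: N_max = γ̇_max·h/(π·D) = 34.4084 × 0.00724 / (π × 0.0535) = 1.48217 rev/s = 88.9304 rpm

value=88.93 rpm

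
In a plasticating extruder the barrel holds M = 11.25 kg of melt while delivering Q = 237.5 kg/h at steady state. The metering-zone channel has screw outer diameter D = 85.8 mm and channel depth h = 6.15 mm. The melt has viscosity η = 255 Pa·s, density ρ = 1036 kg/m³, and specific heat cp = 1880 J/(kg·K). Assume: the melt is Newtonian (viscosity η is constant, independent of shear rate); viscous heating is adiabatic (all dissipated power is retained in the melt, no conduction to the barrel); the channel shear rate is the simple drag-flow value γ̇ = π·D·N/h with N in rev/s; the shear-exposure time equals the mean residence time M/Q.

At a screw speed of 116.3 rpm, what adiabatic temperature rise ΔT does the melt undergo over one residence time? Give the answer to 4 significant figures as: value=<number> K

Q_s = Q / 3600 = 237.5 / 3600 = 0.0659722 kg/s
t_res = M / Q_s = 11.25 ÷ 0.0659722 = 170.526 s
Convert to SI: D = 0.0858 m, h = 0.00615 m, N = 116.3/60 = 1.93833 rev/s
γ̇ = π·D·N / h = π · 0.0858 · 1.93833 / 0.00615 = 84.9553 s⁻¹
Adiabatic rise: ΔT = η γ̇² t_res / (ρ cp) = 255·(84.9553)²·170.526 / (1036·1880) = 161.137 K

value=161.1 K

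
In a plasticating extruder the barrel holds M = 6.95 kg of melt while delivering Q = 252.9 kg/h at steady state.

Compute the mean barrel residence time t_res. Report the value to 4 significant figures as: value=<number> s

Q_s = Q / 3600 = 252.9 / 3600 = 0.07025 kg/s
Mean residence time: t_res = M/Q_s = 6.95 kg / 0.07025 kg/s = 98.9324 s

value=98.93 s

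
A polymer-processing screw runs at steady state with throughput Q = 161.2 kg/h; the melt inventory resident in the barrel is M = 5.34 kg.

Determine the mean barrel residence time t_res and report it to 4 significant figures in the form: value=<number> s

value=119.3 s

Convert throughput: Q = 161.2 kg/h = 161.2/3600 = 0.0447778 kg/s
t_res = M / Q_s = 5.34 / 0.0447778 = 119.256 s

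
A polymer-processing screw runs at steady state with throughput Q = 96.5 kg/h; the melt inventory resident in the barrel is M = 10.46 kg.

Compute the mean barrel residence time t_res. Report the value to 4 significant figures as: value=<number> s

Q_s = Q / 3600 = 96.5 / 3600 = 0.0268056 kg/s
t_res = M / Q_s = 10.46 / 0.0268056 = 390.218 s

value=390.2 s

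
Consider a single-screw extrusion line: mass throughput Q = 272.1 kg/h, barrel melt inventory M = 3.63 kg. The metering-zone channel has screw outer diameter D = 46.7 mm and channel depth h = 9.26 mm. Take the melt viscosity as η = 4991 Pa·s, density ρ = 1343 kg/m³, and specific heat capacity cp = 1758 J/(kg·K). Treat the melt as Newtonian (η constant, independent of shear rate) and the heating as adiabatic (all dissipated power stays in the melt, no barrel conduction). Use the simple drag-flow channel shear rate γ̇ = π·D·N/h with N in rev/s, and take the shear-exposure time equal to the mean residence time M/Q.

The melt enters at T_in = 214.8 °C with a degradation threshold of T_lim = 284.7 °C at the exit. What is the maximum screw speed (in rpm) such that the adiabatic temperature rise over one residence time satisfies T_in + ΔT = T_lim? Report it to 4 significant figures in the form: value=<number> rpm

value=99.37 rpm

Q_s = Q / 3600 = 272.1 / 3600 = 0.0755833 kg/s
Mean residence time: t_res = M/Q_s = 3.63 kg / 0.0755833 kg/s = 48.0265 s
Geometry in SI: D = 46.7 mm → 0.0467 m, h = 9.26 mm → 0.00926 m
ΔT_a = T_lim − T_in = 284.7 − 214.8 = 69.9 K
γ̇_max² = ΔT_a·ρ·cp/(η·t_res) = 69.9·1343·1758/(4991·48.0265) = 688.5 s⁻²
Take the square root: γ̇_max = √(688.5) = 26.2393 s⁻¹
Solve γ̇ = πDN/h for N: N_max = γ̇_max·h/(π·D) = 26.2393 × 0.00926 / (π × 0.0467) = 1.65614 rev/s = 99.3682 rpm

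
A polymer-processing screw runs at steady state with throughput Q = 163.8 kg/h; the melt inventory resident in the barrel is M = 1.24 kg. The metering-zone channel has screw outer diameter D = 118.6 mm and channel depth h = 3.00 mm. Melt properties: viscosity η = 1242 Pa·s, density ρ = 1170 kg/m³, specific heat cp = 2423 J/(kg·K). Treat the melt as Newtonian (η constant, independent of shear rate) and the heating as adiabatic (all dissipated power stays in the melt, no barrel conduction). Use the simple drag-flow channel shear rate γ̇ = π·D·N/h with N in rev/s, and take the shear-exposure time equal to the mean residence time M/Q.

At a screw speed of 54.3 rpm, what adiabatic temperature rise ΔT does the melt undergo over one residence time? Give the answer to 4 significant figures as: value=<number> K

value=150.8 K

Q_s = Q / 3600 = 163.8 / 3600 = 0.0455 kg/s
Mean residence time: t_res = M/Q_s = 1.24 kg / 0.0455 kg/s = 27.2527 s
Geometry in metres: D = 118.6 mm → 0.1186 m, h = 3.00 mm → 0.003 m; screw speed N = 54.3 rpm = 0.905 rev/s
Shear rate: γ̇ = πDN/h = π·0.1186·0.905/0.003 = 112.399 s⁻¹
ΔT = η·γ̇²·t_res/(ρ·cp) = [1242 × 112.399² × 27.2527] / [1170 × 2423] = 150.84 K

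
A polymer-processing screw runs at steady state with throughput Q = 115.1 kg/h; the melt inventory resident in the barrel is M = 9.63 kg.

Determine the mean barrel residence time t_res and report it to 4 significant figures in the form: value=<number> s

Throughput in SI: Q_s = 115.1 kg/h ÷ 3600 s/h = 0.0319722 kg/s
Mean residence time: t_res = M/Q_s = 9.63 kg / 0.0319722 kg/s = 301.199 s

value=301.2 s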